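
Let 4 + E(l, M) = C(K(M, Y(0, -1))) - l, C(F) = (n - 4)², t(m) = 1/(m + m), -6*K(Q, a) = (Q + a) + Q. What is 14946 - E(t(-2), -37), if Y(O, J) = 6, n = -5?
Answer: 59475/4 ≈ 14869.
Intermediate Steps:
K(Q, a) = -Q/3 - a/6 (K(Q, a) = -((Q + a) + Q)/6 = -(a + 2*Q)/6 = -Q/3 - a/6)
t(m) = 1/(2*m)
C(F) = 81 (C(F) = (-5 - 4)² = (-9)² = 81)
E(l, M) = 77 - l (E(l, M) = -4 + (81 - l) = 77 - l)
14946 - E(t(-2), -37) = 14946 - (77 - 1/(2*(-2))) = 14946 - (77 - (-1)/(2*2)) = 14946 - (77 - 1*(-¼)) = 14946 - (77 + ¼) = 14946 - 1*309/4 = 14946 - 309/4 = 59475/4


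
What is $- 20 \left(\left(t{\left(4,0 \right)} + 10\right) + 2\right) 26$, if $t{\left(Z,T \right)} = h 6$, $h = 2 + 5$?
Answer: $-28080$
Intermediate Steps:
$h = 7$
$t{\left(Z,T \right)} = 42$ ($t{\left(Z,T \right)} = 7 \cdot 6 = 42$)
$- 20 \left(\left(t{\left(4,0 \right)} + 10\right) + 2\right) 26 = - 20 \left(\left(42 + 10\right) + 2\right) 26 = - 20 \left(52 + 2\right) 26 = \left(-20\right) 54 \cdot 26 = \left(-1080\right) 26 = -28080$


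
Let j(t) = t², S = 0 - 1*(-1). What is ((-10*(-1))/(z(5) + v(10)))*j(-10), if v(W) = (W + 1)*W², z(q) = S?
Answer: 1000/1101 ≈ 0.90827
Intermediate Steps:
S = 1 (S = 0 + 1 = 1)
z(q) = 1
v(W) = W²*(1 + W) (v(W) = (1 + W)*W² = W²*(1 + W))
((-10*(-1))/(z(5) + v(10)))*j(-10) = ((-10*(-1))/(1 + 10²*(1 + 10)))*(-10)² = (10/(1 + 100*11))*100 = (10/(1 + 1100))*100 = (10/1101)*100 = 1000/1101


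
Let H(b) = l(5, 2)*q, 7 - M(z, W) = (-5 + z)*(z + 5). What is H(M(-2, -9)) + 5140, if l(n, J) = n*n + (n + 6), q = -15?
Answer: 4600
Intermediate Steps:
M(z, W) = 7 - (-5 + z)*(5 + z) (M(z, W) = 7 - (-5 + z)*(z + 5) = 7 - (-5 + z)*(5 + z))
l(n, J) = 6 + n + n² (l(n, J) = n² + (6 + n) = 6 + n + n²)
H(b) = -540 (H(b) = (6 + 5 + 5²)*(-15) = (6 + 5 + 25)*(-15) = 36*(-15) = -540)
H(M(-2, -9)) + 5140 = -540 + 5140 = 4600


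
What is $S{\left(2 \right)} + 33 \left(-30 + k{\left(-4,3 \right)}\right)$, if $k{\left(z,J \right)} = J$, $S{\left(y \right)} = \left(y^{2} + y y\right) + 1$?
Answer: $-882$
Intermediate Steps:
$S{\left(y \right)} = 1 + 2 y^{2}$ ($S{\left(y \right)} = \left(y^{2} + y^{2}\right) + 1 = 2 y^{2} + 1 = 1 + 2 y^{2}$)
$S{\left(2 \right)} + 33 \left(-30 + k{\left(-4,3 \right)}\right) = \left(1 + 2 \cdot 2^{2}\right) + 33 \left(-30 + 3\right) = \left(1 + 2 \cdot 4\right) + 33 \left(-27\right) = \left(1 + 8\right) - 891 = 9 - 891 = -882$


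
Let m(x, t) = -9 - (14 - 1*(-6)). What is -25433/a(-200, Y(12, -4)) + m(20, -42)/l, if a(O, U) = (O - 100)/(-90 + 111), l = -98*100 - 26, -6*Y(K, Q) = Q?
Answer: 874667753/491300 ≈ 1780.3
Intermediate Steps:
m(x, t) = -29 (m(x, t) = -9 - (14 + 6) = -9 - 1*20 = -9 - 20 = -29)
Y(K, Q) = -Q/6
l = -9826 (l = -9800 - 26 = -9826)
a(O, U) = -100/21 + O/21 (a(O, U) = (-100 + O)/21 = (-100 + O)*(1/21) = -100/21 + O/21)
-25433/a(-200, Y(12, -4)) + m(20, -42)/l = -25433/(-100/21 + (1/21)*(-200)) - 29/(-9826) = -25433/(-100/21 - 200/21) - 29*(-1/9826) = -25433/(-100/7) + 29/9826 = -25433*(-7/100) + 29/9826 = 178031/100 + 29/9826 = 874667753/491300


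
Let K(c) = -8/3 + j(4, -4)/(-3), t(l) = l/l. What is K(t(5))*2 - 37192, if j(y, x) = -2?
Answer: -37196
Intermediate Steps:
t(l) = 1
K(c) = -2 (K(c) = -8/3 - 2/(-3) = -8*⅓ - 2*(-⅓) = -8/3 + ⅔ = -2)
K(t(5))*2 - 37192 = -2*2 - 37192 = -4 - 37192 = -37196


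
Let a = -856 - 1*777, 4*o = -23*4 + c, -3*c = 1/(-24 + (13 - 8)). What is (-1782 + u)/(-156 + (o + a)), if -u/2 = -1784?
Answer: -407208/413135 ≈ -0.98565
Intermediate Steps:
u = 3568 (u = -2*(-1784) = 3568)
c = 1/57 (c = -1/(3*(-24 + (13 - 8))) = -1/(3*(-24 + 5)) = -⅓/(-19) = -⅓*(-1/19) = 1/57 ≈ 0.017544)
o = -5243/228 (o = (-23*4 + 1/57)/4 = (-92 + 1/57)/4 = (¼)*(-5243/57) = -5243/228 ≈ -22.996)
a = -1633 (a = -856 - 777 = -1633)
(-1782 + u)/(-156 + (o + a)) = (-1782 + 3568)/(-156 + (-5243/228 - 1633)) = 1786/(-156 - 377567/228) = 1786/(-413135/228) = 1786*(-228/413135) = -407208/413135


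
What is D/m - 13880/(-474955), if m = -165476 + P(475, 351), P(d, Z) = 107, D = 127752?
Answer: -3892075296/5236188893 ≈ -0.74330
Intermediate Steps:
m = -165369 (m = -165476 + 107 = -165369)
D/m - 13880/(-474955) = 127752/(-165369) - 13880/(-474955) = 127752*(-1/165369) - 13880*(-1/474955) = -42584/55123 + 2776/94991 = -3892075296/5236188893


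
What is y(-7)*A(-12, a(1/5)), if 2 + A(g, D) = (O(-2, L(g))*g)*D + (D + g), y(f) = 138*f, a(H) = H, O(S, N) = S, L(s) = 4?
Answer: 8694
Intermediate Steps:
A(g, D) = -2 + D + g - 2*D*g (A(g, D) = -2 + ((-2*g)*D + (D + g)) = -2 + (-2*D*g + (D + g)) = -2 + (D + g - 2*D*g) = -2 + D + g - 2*D*g)
y(-7)*A(-12, a(1/5)) = (138*(-7))*(-2 + 1/5 - 12 - 2*(-12)/5) = -966*(-2 + 1/5 - 12 - 2*1/5*(-12)) = -966*(-2 + 1/5 - 12 + 24/5) = -966*(-9) = 8694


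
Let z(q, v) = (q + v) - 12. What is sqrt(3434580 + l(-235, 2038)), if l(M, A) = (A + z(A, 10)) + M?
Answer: sqrt(3438419) ≈ 1854.3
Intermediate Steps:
z(q, v) = -12 + q + v
l(M, A) = -2 + M + 2*A (l(M, A) = (A + (-12 + A + 10)) + M = (A + (-2 + A)) + M = (-2 + 2*A) + M = -2 + M + 2*A)
sqrt(3434580 + l(-235, 2038)) = sqrt(3434580 + (-2 - 235 + 2*2038)) = sqrt(3434580 + (-2 - 235 + 4076)) = sqrt(3434580 + 3839) = sqrt(3438419)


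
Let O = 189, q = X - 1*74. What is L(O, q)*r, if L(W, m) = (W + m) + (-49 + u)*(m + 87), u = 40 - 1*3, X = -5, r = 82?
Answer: 1148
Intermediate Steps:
u = 37 (u = 40 - 3 = 37)
q = -79 (q = -5 - 1*74 = -5 - 74 = -79)
L(W, m) = -1044 + W - 11*m (L(W, m) = (W + m) + (-49 + 37)*(m + 87) = (W + m) - 12*(87 + m) = (W + m) + (-1044 - 12*m) = -1044 + W - 11*m)
L(O, q)*r = (-1044 + 189 - 11*(-79))*82 = (-1044 + 189 + 869)*82 = 14*82 = 1148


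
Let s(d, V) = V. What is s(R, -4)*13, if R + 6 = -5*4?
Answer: -52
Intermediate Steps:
R = -26 (R = -6 - 5*4 = -6 - 20 = -26)
s(R, -4)*13 = -4*13 = -52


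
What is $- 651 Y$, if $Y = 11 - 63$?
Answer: $33852$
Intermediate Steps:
$Y = -52$ ($Y = 11 - 63 = -52$)
$- 651 Y = \left(-651\right) \left(-52\right) = 33852$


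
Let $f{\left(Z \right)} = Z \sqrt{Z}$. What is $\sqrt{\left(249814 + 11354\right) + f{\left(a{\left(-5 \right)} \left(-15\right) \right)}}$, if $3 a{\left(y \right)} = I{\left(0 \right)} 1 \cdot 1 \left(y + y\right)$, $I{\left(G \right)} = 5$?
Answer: $\sqrt{261168 + 1250 \sqrt{10}} \approx 514.9$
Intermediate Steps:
$a{\left(y \right)} = \frac{10 y}{3}$ ($a{\left(y \right)} = \frac{5 \cdot 1 \cdot 1 \left(y + y\right)}{3} = \frac{5 \cdot 1 \cdot 2 y}{3} = \frac{5 \cdot 2 y}{3} = \frac{10 y}{3}$)
$f{\left(Z \right)} = Z^{\frac{3}{2}}$
$\sqrt{\left(249814 + 11354\right) + f{\left(a{\left(-5 \right)} \left(-15\right) \right)}} = \sqrt{\left(249814 + 11354\right) + \left(\frac{10}{3} \left(-5\right) \left(-15\right)\right)^{\frac{3}{2}}} = \sqrt{261168 + \left(\left(- \frac{50}{3}\right) \left(-15\right)\right)^{\frac{3}{2}}} = \sqrt{261168 + 250^{\frac{3}{2}}} = \sqrt{261168 + 1250 \sqrt{10}}$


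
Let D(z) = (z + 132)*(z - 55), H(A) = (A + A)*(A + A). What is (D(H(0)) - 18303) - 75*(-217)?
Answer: -9288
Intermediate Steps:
H(A) = 4*A**2 (H(A) = (2*A)*(2*A) = 4*A**2)
D(z) = (-55 + z)*(132 + z) (D(z) = (132 + z)*(-55 + z) = (-55 + z)*(132 + z))
(D(H(0)) - 18303) - 75*(-217) = ((-7260 + (4*0**2)**2 + 77*(4*0**2)) - 18303) - 75*(-217) = ((-7260 + (4*0)**2 + 77*(4*0)) - 18303) + 16275 = ((-7260 + 0**2 + 77*0) - 18303) + 16275 = ((-7260 + 0 + 0) - 18303) + 16275 = (-7260 - 18303) + 16275 = -25563 + 16275 = -9288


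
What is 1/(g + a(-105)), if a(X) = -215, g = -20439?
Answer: -1/20654 ≈ -4.8417e-5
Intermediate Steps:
1/(g + a(-105)) = 1/(-20439 - 215) = 1/(-20654) = -1/20654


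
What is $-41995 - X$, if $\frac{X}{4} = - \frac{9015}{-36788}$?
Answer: $- \frac{386237030}{9197} \approx -41996.0$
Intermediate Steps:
$X = \frac{9015}{9197}$ ($X = 4 \left(- \frac{9015}{-36788}\right) = 4 \left(\left(-9015\right) \left(- \frac{1}{36788}\right)\right) = 4 \cdot \frac{9015}{36788} = \frac{9015}{9197} \approx 0.98021$)
$-41995 - X = -41995 - \frac{9015}{9197} = - \frac{386237030}{9197}$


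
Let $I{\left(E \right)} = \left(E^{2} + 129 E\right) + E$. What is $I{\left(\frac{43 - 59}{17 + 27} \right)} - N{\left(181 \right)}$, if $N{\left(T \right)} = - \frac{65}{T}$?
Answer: $- \frac{1024559}{21901} \approx -46.781$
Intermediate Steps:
$I{\left(E \right)} = E^{2} + 130 E$
$I{\left(\frac{43 - 59}{17 + 27} \right)} - N{\left(181 \right)} = \frac{43 - 59}{17 + 27} \left(130 + \frac{43 - 59}{17 + 27}\right) - - \frac{65}{181} = - \frac{16}{44} \left(130 - \frac{16}{44}\right) - \left(-65\right) \frac{1}{181} = \left(-16\right) \frac{1}{44} \left(130 - \frac{4}{11}\right) - - \frac{65}{181} = - \frac{4 \left(130 - \frac{4}{11}\right)}{11} + \frac{65}{181} = \left(- \frac{4}{11}\right) \frac{1426}{11} + \frac{65}{181} = - \frac{5704}{121} + \frac{65}{181} = - \frac{1024559}{21901}$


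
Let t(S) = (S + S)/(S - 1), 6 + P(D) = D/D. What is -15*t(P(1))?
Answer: -25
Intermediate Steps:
P(D) = -5 (P(D) = -6 + D/D = -6 + 1 = -5)
t(S) = 2*S/(-1 + S) (t(S) = (2*S)/(-1 + S) = 2*S/(-1 + S))
-15*t(P(1)) = -30*(-5)/(-1 - 5) = -30*(-5)/(-6) = -30*(-5)*(-1)/6 = -15*5/3 = -25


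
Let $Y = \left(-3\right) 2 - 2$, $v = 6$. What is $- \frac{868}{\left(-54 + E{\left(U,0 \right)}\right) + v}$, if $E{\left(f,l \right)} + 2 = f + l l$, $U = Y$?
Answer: $\frac{434}{29} \approx 14.966$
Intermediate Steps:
$Y = -8$ ($Y = -6 - 2 = -8$)
$U = -8$
$E{\left(f,l \right)} = -2 + f + l^{2}$ ($E{\left(f,l \right)} = -2 + \left(f + l l\right) = -2 + \left(f + l^{2}\right) = -2 + f + l^{2}$)
$- \frac{868}{\left(-54 + E{\left(U,0 \right)}\right) + v} = - \frac{868}{\left(-54 - \left(10 + 0\right)\right) + 6} = - \frac{868}{\left(-54 - 10\right) + 6} = - \frac{868}{-64 + 6} = - \frac{868}{-58} = \left(-868\right) \left(- \frac{1}{58}\right) = \frac{434}{29}$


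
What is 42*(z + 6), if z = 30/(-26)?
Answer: 2646/13 ≈ 203.54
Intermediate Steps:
z = -15/13 (z = 30*(-1/26) = -15/13 ≈ -1.1538)
42*(z + 6) = 42*(-15/13 + 6) = 42*(63/13) = 2646/13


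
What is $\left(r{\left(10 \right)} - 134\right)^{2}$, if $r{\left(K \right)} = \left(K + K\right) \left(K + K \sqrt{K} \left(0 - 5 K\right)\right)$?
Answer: $1000004356 - 1320000 \sqrt{10} \approx 9.9583 \cdot 10^{8}$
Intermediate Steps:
$r{\left(K \right)} = 2 K \left(K - 5 K^{\frac{5}{2}}\right)$ ($r{\left(K \right)} = 2 K \left(K + K^{\frac{3}{2}} \left(- 5 K\right)\right) = 2 K \left(K - 5 K^{\frac{5}{2}}\right)$)
$\left(r{\left(10 \right)} - 134\right)^{2} = \left(\left(- 10 \cdot 10^{\frac{7}{2}} + 2 \cdot 10^{2}\right) - 134\right)^{2} = \left(\left(- 10 \cdot 1000 \sqrt{10} + 2 \cdot 100\right) - 134\right)^{2} = \left(\left(- 10000 \sqrt{10} + 200\right) - 134\right)^{2} = \left(\left(200 - 10000 \sqrt{10}\right) - 134\right)^{2} = \left(66 - 10000 \sqrt{10}\right)^{2}$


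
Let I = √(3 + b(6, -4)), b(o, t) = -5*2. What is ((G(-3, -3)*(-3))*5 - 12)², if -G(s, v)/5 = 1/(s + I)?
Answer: 9*(296*√7 + 1257*I)/(2*(I + 3*√7)) ≈ 525.45 + 646.45*I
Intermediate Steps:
b(o, t) = -10
I = I*√7 (I = √(3 - 10) = √(-7) = I*√7 ≈ 2.6458*I)
G(s, v) = -5/(s + I*√7)
((G(-3, -3)*(-3))*5 - 12)² = ((-5/(-3 + I*√7)*(-3))*5 - 12)² = ((15/(-3 + I*√7))*5 - 12)² = (75/(-3 + I*√7) - 12)² = (-12 + 75/(-3 + I*√7))²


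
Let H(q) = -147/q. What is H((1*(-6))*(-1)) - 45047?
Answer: -90143/2 ≈ -45072.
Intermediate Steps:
H((1*(-6))*(-1)) - 45047 = -147/((1*(-6))*(-1)) - 45047 = -147/((-6*(-1))) - 45047 = -147/6 - 45047 = -147*1/6 - 45047 = -49/2 - 45047 = -90143/2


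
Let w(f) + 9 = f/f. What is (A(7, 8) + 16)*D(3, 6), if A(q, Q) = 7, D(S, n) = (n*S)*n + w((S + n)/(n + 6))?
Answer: 2300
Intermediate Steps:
w(f) = -8 (w(f) = -9 + f/f = -9 + 1 = -8)
D(S, n) = -8 + S*n² (D(S, n) = (n*S)*n - 8 = (S*n)*n - 8 = S*n² - 8 = -8 + S*n²)
(A(7, 8) + 16)*D(3, 6) = (7 + 16)*(-8 + 3*6²) = 23*(-8 + 3*36) = 23*(-8 + 108) = 23*100 = 2300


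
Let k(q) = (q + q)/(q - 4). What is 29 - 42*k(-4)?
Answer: -13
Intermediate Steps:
k(q) = 2*q/(-4 + q) (k(q) = (2*q)/(-4 + q) = 2*q/(-4 + q))
29 - 42*k(-4) = 29 - 84*(-4)/(-4 - 4) = 29 - 84*(-4)/(-8) = 29 - 84*(-4)*(-1)/8 = 29 - 42*1 = 29 - 42 = -13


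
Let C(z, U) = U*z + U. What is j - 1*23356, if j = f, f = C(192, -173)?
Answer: -56745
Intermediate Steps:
C(z, U) = U + U*z
f = -33389 (f = -173*(1 + 192) = -173*193 = -33389)
j = -33389
j - 1*23356 = -33389 - 1*23356 = -33389 - 23356 = -56745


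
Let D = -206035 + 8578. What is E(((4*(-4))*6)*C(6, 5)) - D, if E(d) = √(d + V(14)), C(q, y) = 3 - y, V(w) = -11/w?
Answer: 197457 + √37478/14 ≈ 1.9747e+5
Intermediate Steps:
E(d) = √(-11/14 + d) (E(d) = √(d - 11/14) = √(-11/14 + d))
D = -197457
E(((4*(-4))*6)*C(6, 5)) - D = √(-154 + 196*(((4*(-4))*6)*(3 - 1*5)))/14 - 1*(-197457) = √(-154 + 196*((-16*6)*(3 - 5)))/14 + 197457 = √(-154 + 196*(-96*(-2)))/14 + 197457 = √(-154 + 196*192)/14 + 197457 = √(-154 + 37632)/14 + 197457 = √37478/14 + 197457 = 197457 + √37478/14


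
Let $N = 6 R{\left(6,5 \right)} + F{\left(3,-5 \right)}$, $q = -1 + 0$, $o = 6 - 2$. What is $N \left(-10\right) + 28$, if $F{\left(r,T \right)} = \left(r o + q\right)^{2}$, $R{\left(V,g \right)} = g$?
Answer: $-1482$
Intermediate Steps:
$o = 4$
$q = -1$
$F{\left(r,T \right)} = \left(-1 + 4 r\right)^{2}$ ($F{\left(r,T \right)} = \left(r 4 - 1\right)^{2} = \left(4 r - 1\right)^{2} = \left(-1 + 4 r\right)^{2}$)
$N = 151$ ($N = 6 \cdot 5 + \left(-1 + 4 \cdot 3\right)^{2} = 30 + \left(-1 + 12\right)^{2} = 30 + 11^{2} = 30 + 121 = 151$)
$N \left(-10\right) + 28 = 151 \left(-10\right) + 28 = -1510 + 28 = -1482$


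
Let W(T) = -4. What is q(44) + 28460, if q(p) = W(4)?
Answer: 28456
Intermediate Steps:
q(p) = -4
q(44) + 28460 = -4 + 28460 = 28456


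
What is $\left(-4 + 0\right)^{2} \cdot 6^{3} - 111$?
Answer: $3345$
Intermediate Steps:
$\left(-4 + 0\right)^{2} \cdot 6^{3} - 111 = \left(-4\right)^{2} \cdot 216 - 111 = 16 \cdot 216 - 111 = 3456 - 111 = 3345$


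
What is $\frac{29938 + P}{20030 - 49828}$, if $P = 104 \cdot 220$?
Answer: $- \frac{26409}{14899} \approx -1.7725$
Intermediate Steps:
$P = 22880$
$\frac{29938 + P}{20030 - 49828} = \frac{29938 + 22880}{20030 - 49828} = \frac{52818}{-29798} = 52818 \left(- \frac{1}{29798}\right) = - \frac{26409}{14899}$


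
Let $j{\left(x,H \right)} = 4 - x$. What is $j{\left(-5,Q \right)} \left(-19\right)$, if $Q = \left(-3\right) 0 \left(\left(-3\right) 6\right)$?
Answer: $-171$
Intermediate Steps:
$Q = 0$ ($Q = 0 \left(-18\right) = 0$)
$j{\left(-5,Q \right)} \left(-19\right) = \left(4 - -5\right) \left(-19\right) = \left(4 + 5\right) \left(-19\right) = 9 \left(-19\right) = -171$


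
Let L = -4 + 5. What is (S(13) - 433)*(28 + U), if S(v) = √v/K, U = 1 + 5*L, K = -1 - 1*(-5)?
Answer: -14722 + 17*√13/2 ≈ -14691.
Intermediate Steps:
K = 4 (K = -1 + 5 = 4)
L = 1
U = 6 (U = 1 + 5*1 = 1 + 5 = 6)
S(v) = √v/4
(S(13) - 433)*(28 + U) = (√13/4 - 433)*(28 + 6) = (-433 + √13/4)*34 = -14722 + 17*√13/2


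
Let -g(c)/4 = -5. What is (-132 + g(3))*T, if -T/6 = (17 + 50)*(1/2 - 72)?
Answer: -3219216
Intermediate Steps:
g(c) = 20 (g(c) = -4*(-5) = 20)
T = 28743 (T = -6*(17 + 50)*(1/2 - 72) = -402*(1/2 - 72) = -402*(-143)/2 = -6*(-9581/2) = 28743)
(-132 + g(3))*T = (-132 + 20)*28743 = -112*28743 = -3219216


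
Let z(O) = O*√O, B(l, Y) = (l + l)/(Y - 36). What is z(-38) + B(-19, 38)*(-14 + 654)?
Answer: -12160 - 38*I*√38 ≈ -12160.0 - 234.25*I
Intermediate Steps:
B(l, Y) = 2*l/(-36 + Y) (B(l, Y) = (2*l)/(-36 + Y) = 2*l/(-36 + Y))
z(O) = O^(3/2)
z(-38) + B(-19, 38)*(-14 + 654) = (-38)^(3/2) + (2*(-19)/(-36 + 38))*(-14 + 654) = -38*I*√38 + (2*(-19)/2)*640 = -38*I*√38 + (2*(-19)*(½))*640 = -38*I*√38 - 19*640 = -38*I*√38 - 12160 = -12160 - 38*I*√38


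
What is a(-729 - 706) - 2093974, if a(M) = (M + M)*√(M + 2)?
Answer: -2093974 - 2870*I*√1433 ≈ -2.094e+6 - 1.0864e+5*I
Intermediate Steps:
a(M) = 2*M*√(2 + M) (a(M) = (2*M)*√(2 + M) = 2*M*√(2 + M))
a(-729 - 706) - 2093974 = 2*(-729 - 706)*√(2 + (-729 - 706)) - 2093974 = 2*(-1435)*√(2 - 1435) - 2093974 = 2*(-1435)*√(-1433) - 2093974 = 2*(-1435)*(I*√1433) - 2093974 = -2870*I*√1433 - 2093974 = -2093974 - 2870*I*√1433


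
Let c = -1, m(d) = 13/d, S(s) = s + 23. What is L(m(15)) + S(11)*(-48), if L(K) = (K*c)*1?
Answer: -24493/15 ≈ -1632.9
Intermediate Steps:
S(s) = 23 + s
L(K) = -K (L(K) = (K*(-1))*1 = -K*1 = -K)
L(m(15)) + S(11)*(-48) = -13/15 + (23 + 11)*(-48) = -13/15 + 34*(-48) = -1*13/15 - 1632 = -13/15 - 1632 = -24493/15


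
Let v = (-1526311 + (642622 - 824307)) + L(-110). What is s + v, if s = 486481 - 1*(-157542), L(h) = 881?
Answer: -1063092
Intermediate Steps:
s = 644023 (s = 486481 + 157542 = 644023)
v = -1707115 (v = (-1526311 + (642622 - 824307)) + 881 = (-1526311 - 181685) + 881 = -1707996 + 881 = -1707115)
s + v = 644023 - 1707115 = -1063092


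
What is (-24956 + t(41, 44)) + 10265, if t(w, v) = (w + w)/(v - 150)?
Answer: -778664/53 ≈ -14692.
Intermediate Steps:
t(w, v) = 2*w/(-150 + v) (t(w, v) = (2*w)/(-150 + v) = 2*w/(-150 + v))
(-24956 + t(41, 44)) + 10265 = (-24956 + 2*41/(-150 + 44)) + 10265 = (-24956 + 2*41/(-106)) + 10265 = (-24956 + 2*41*(-1/106)) + 10265 = (-24956 - 41/53) + 10265 = -1322709/53 + 10265 = -778664/53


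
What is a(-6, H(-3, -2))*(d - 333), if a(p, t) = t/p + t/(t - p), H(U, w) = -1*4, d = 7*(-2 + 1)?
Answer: 1360/3 ≈ 453.33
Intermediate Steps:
d = -7 (d = 7*(-1) = -7)
H(U, w) = -4
a(-6, H(-3, -2))*(d - 333) = (-1*(-4)²/(-6*(-6 - 1*(-4))))*(-7 - 333) = -1*(-⅙)*16/(-6 + 4)*(-340) = -1*(-⅙)*16/(-2)*(-340) = -1*(-⅙)*16*(-½)*(-340) = -4/3*(-340) = 1360/3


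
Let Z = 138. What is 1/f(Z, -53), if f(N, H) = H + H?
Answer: -1/106 ≈ -0.0094340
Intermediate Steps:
f(N, H) = 2*H
1/f(Z, -53) = 1/(2*(-53)) = 1/(-106) = -1/106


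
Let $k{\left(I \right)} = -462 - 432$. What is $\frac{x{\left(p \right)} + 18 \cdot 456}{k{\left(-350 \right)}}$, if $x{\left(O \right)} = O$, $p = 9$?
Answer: $- \frac{2739}{298} \approx -9.1913$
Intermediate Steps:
$k{\left(I \right)} = -894$
$\frac{x{\left(p \right)} + 18 \cdot 456}{k{\left(-350 \right)}} = \frac{9 + 18 \cdot 456}{-894} = \left(9 + 8208\right) \left(- \frac{1}{894}\right) = 8217 \left(- \frac{1}{894}\right) = - \frac{2739}{298}$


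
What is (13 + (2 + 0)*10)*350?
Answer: 11550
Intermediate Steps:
(13 + (2 + 0)*10)*350 = (13 + 2*10)*350 = (13 + 20)*350 = 33*350 = 11550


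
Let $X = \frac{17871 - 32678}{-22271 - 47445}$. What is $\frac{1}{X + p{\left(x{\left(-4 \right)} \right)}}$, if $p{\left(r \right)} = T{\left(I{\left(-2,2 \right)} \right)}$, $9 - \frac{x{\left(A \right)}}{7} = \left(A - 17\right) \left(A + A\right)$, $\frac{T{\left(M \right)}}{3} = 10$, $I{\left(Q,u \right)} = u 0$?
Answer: $\frac{69716}{2106287} \approx 0.033099$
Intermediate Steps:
$I{\left(Q,u \right)} = 0$
$T{\left(M \right)} = 30$ ($T{\left(M \right)} = 3 \cdot 10 = 30$)
$x{\left(A \right)} = 63 - 14 A \left(-17 + A\right)$ ($x{\left(A \right)} = 63 - 7 \left(A - 17\right) \left(A + A\right) = 63 - 7 \left(-17 + A\right) 2 A = 63 - 7 \cdot 2 A \left(-17 + A\right) = 63 - 14 A \left(-17 + A\right)$)
$X = \frac{14807}{69716}$ ($X = - \frac{14807}{-69716} = \left(-14807\right) \left(- \frac{1}{69716}\right) = \frac{14807}{69716} \approx 0.21239$)
$p{\left(r \right)} = 30$
$\frac{1}{X + p{\left(x{\left(-4 \right)} \right)}} = \frac{1}{\frac{14807}{69716} + 30} = \frac{1}{\frac{2106287}{69716}} = \frac{69716}{2106287}$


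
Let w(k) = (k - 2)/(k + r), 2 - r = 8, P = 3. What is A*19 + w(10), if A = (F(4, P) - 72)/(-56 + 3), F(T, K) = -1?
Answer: 1493/53 ≈ 28.170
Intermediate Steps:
r = -6 (r = 2 - 1*8 = 2 - 8 = -6)
A = 73/53 (A = (-1 - 72)/(-56 + 3) = -73/(-53) = -73*(-1/53) = 73/53 ≈ 1.3774)
w(k) = (-2 + k)/(-6 + k) (w(k) = (k - 2)/(k - 6) = (-2 + k)/(-6 + k))
A*19 + w(10) = (73/53)*19 + (-2 + 10)/(-6 + 10) = 1387/53 + 8/4 = 1387/53 + (1/4)*8 = 1387/53 + 2 = 1493/53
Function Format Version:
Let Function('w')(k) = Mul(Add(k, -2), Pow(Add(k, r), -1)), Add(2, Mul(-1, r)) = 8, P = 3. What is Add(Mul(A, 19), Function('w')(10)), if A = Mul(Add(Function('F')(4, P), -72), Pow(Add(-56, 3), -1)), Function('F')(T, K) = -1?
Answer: Rational(1493, 53) ≈ 28.170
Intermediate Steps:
r = -6 (r = Add(2, Mul(-1, 8)) = Add(2, -8) = -6)
A = Rational(73, 53) (A = Mul(Add(-1, -72), Pow(Add(-56, 3), -1)) = Mul(-73, Pow(-53, -1)) = Mul(-73, Rational(-1, 53)) = Rational(73, 53) ≈ 1.3774)
Function('w')(k) = Mul(Pow(Add(-6, k), -1), Add(-2, k)) (Function('w')(k) = Mul(Add(k, -2), Pow(Add(k, -6), -1)) = Mul(Add(-2, k), Pow(Add(-6, k), -1)) = Mul(Pow(Add(-6, k), -1), Add(-2, k)))
Add(Mul(A, 19), Function('w')(10)) = Add(Mul(Rational(73, 53), 19), Mul(Pow(Add(-6, 10), -1), Add(-2, 10))) = Add(Rational(1387, 53), Mul(Pow(4, -1), 8)) = Add(Rational(1387, 53), Mul(Rational(1, 4), 8)) = Add(Rational(1387, 53), 2) = Rational(1493, 53)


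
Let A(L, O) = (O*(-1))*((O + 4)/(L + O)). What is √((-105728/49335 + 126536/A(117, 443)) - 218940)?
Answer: 2*I*√581391749474540999792655/3256455345 ≈ 468.29*I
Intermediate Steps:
A(L, O) = -O*(4 + O)/(L + O) (A(L, O) = (-O)*((4 + O)/(L + O)) = -O*(4 + O)/(L + O))
√((-105728/49335 + 126536/A(117, 443)) - 218940) = √((-105728/49335 + 126536/((-1*443*(4 + 443)/(117 + 443)))) - 218940) = √((-105728*1/49335 + 126536/((-1*443*447/560))) - 218940) = √((-105728/49335 + 126536/((-1*443*1/560*447))) - 218940) = √((-105728/49335 + 126536/(-198021/560)) - 218940) = √((-105728/49335 + 126536*(-560/198021)) - 218940) = √((-105728/49335 - 70860160/198021) - 218940) = √(-1172274119296/3256455345 - 218940) = √(-714140607353596/3256455345) = 2*I*√581391749474540999792655/3256455345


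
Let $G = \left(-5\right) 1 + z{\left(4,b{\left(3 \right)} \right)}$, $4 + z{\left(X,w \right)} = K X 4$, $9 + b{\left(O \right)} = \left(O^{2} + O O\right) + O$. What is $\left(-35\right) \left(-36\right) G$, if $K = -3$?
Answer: $-71820$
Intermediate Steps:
$b{\left(O \right)} = -9 + O + 2 O^{2}$ ($b{\left(O \right)} = -9 + \left(\left(O^{2} + O O\right) + O\right) = -9 + \left(\left(O^{2} + O^{2}\right) + O\right) = -9 + \left(2 O^{2} + O\right) = -9 + \left(O + 2 O^{2}\right) = -9 + O + 2 O^{2}$)
$z{\left(X,w \right)} = -4 - 12 X$ ($z{\left(X,w \right)} = -4 + - 3 X 4 = -4 - 12 X$)
$G = -57$ ($G = \left(-5\right) 1 - 52 = -5 - 52 = -57$)
$\left(-35\right) \left(-36\right) G = \left(-35\right) \left(-36\right) \left(-57\right) = 1260 \left(-57\right) = -71820$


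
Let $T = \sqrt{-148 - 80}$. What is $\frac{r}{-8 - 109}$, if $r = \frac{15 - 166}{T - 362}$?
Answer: $- \frac{27331}{7679412} - \frac{151 i \sqrt{57}}{7679412} \approx -0.003559 - 0.00014845 i$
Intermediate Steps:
$T = 2 i \sqrt{57}$ ($T = \sqrt{-228} = 2 i \sqrt{57} \approx 15.1 i$)
$r = - \frac{151}{-362 + 2 i \sqrt{57}}$ ($r = \frac{15 - 166}{2 i \sqrt{57} - 362} = - \frac{151}{-362 + 2 i \sqrt{57}} \approx 0.4164 + 0.017369 i$)
$\frac{r}{-8 - 109} = \frac{\frac{27331}{65636} + \frac{151 i \sqrt{57}}{65636}}{-8 - 109} = \frac{\frac{27331}{65636} + \frac{151 i \sqrt{57}}{65636}}{-117} = - \frac{\frac{27331}{65636} + \frac{151 i \sqrt{57}}{65636}}{117} = - \frac{27331}{7679412} - \frac{151 i \sqrt{57}}{7679412}$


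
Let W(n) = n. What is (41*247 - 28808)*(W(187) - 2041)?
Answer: 34634574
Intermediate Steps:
(41*247 - 28808)*(W(187) - 2041) = (41*247 - 28808)*(187 - 2041) = (10127 - 28808)*(-1854) = -18681*(-1854) = 34634574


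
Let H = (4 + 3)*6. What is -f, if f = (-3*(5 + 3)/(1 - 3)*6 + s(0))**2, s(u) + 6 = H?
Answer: -11664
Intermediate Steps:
H = 42 (H = 7*6 = 42)
s(u) = 36 (s(u) = -6 + 42 = 36)
f = 11664 (f = (-3*(5 + 3)/(1 - 3)*6 + 36)**2 = (-24/(-2)*6 + 36)**2 = (-24*(-1)/2*6 + 36)**2 = (-3*(-4)*6 + 36)**2 = (12*6 + 36)**2 = (72 + 36)**2 = 108**2 = 11664)
-f = -1*11664 = -11664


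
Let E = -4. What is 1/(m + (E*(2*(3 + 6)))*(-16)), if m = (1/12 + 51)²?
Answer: 144/541657 ≈ 0.00026585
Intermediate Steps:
m = 375769/144 (m = (1/12 + 51)² = (613/12)² = 375769/144 ≈ 2609.5)
1/(m + (E*(2*(3 + 6)))*(-16)) = 1/(375769/144 - 8*(3 + 6)*(-16)) = 1/(375769/144 - 8*9*(-16)) = 1/(375769/144 - 4*18*(-16)) = 1/(375769/144 - 72*(-16)) = 1/(375769/144 + 1152) = 1/(541657/144) = 144/541657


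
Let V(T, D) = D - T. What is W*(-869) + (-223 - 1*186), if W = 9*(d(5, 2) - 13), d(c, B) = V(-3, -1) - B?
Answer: 101264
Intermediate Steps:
d(c, B) = 2 - B (d(c, B) = (-1 - 1*(-3)) - B = (-1 + 3) - B = 2 - B)
W = -117 (W = 9*((2 - 1*2) - 13) = 9*((2 - 2) - 13) = 9*(0 - 13) = 9*(-13) = -117)
W*(-869) + (-223 - 1*186) = -117*(-869) + (-223 - 1*186) = 101673 + (-223 - 186) = 101673 - 409 = 101264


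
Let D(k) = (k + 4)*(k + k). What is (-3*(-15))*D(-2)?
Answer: -360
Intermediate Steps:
D(k) = 2*k*(4 + k) (D(k) = (4 + k)*(2*k) = 2*k*(4 + k))
(-3*(-15))*D(-2) = (-3*(-15))*(2*(-2)*(4 - 2)) = 45*(2*(-2)*2) = 45*(-8) = -360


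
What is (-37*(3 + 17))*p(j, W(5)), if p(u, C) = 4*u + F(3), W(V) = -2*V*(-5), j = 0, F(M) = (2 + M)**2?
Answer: -18500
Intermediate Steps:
W(V) = 10*V
p(u, C) = 25 + 4*u (p(u, C) = 4*u + (2 + 3)**2 = 4*u + 5**2 = 4*u + 25 = 25 + 4*u)
(-37*(3 + 17))*p(j, W(5)) = (-37*(3 + 17))*(25 + 4*0) = (-37*20)*(25 + 0) = -740*25 = -18500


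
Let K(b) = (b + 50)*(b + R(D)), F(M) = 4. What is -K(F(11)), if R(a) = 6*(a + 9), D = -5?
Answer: -1512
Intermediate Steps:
R(a) = 54 + 6*a (R(a) = 6*(9 + a) = 54 + 6*a)
K(b) = (24 + b)*(50 + b) (K(b) = (b + 50)*(b + (54 + 6*(-5))) = (50 + b)*(b + (54 - 30)) = (50 + b)*(b + 24) = (50 + b)*(24 + b) = (24 + b)*(50 + b))
-K(F(11)) = -(1200 + 4² + 74*4) = -(1200 + 16 + 296) = -1*1512 = -1512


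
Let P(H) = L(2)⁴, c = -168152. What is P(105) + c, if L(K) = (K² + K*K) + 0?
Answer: -164056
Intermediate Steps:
L(K) = 2*K² (L(K) = (K² + K²) + 0 = 2*K² + 0 = 2*K²)
P(H) = 4096 (P(H) = (2*2²)⁴ = (2*4)⁴ = 8⁴ = 4096)
P(105) + c = 4096 - 168152 = -164056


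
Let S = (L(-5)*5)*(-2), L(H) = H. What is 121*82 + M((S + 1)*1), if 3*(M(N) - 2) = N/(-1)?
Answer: 9907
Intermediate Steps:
S = 50 (S = -5*5*(-2) = -25*(-2) = 50)
M(N) = 2 - N/3 (M(N) = 2 + (N/(-1))/3 = 2 + (N*(-1))/3 = 2 + (-N)/3 = 2 - N/3)
121*82 + M((S + 1)*1) = 121*82 + (2 - (50 + 1)/3) = 9922 + (2 - 17) = 9922 - 15 = 9907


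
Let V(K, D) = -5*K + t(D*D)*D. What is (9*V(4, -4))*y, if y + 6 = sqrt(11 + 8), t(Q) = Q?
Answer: 4536 - 756*sqrt(19) ≈ 1240.7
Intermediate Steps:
V(K, D) = D**3 - 5*K (V(K, D) = -5*K + (D*D)*D = -5*K + D**2*D = -5*K + D**3 = D**3 - 5*K)
y = -6 + sqrt(19) (y = -6 + sqrt(11 + 8) = -6 + sqrt(19) ≈ -1.6411)
(9*V(4, -4))*y = (9*((-4)**3 - 5*4))*(-6 + sqrt(19)) = (9*(-64 - 20))*(-6 + sqrt(19)) = (9*(-84))*(-6 + sqrt(19)) = -756*(-6 + sqrt(19)) = 4536 - 756*sqrt(19)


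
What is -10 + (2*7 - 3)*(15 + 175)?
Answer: 2080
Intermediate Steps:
-10 + (2*7 - 3)*(15 + 175) = -10 + (14 - 3)*190 = -10 + 11*190 = -10 + 2090 = 2080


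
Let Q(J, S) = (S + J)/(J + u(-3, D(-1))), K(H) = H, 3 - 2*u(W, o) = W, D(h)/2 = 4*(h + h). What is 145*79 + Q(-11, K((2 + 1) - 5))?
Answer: 91653/8 ≈ 11457.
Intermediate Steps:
D(h) = 16*h (D(h) = 2*(4*(h + h)) = 2*(4*(2*h)) = 2*(8*h) = 16*h)
u(W, o) = 3/2 - W/2
Q(J, S) = (J + S)/(3 + J) (Q(J, S) = (S + J)/(J + (3/2 - ½*(-3))) = (J + S)/(J + (3/2 + 3/2)) = (J + S)/(J + 3) = (J + S)/(3 + J))
145*79 + Q(-11, K((2 + 1) - 5)) = 145*79 + (-11 + ((2 + 1) - 5))/(3 - 11) = 11455 + (-11 + (3 - 5))/(-8) = 11455 - (-11 - 2)/8 = 11455 - ⅛*(-13) = 11455 + 13/8 = 91653/8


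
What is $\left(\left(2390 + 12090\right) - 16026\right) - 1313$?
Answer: $-2859$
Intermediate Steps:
$\left(\left(2390 + 12090\right) - 16026\right) - 1313 = \left(14480 - 16026\right) - 1313 = -1546 - 1313 = -2859$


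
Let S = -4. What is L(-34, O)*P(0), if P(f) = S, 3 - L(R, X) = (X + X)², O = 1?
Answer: 4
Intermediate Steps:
L(R, X) = 3 - 4*X² (L(R, X) = 3 - (X + X)² = 3 - (2*X)² = 3 - 4*X²)
P(f) = -4
L(-34, O)*P(0) = (3 - 4*1²)*(-4) = (3 - 4*1)*(-4) = (3 - 4)*(-4) = -1*(-4) = 4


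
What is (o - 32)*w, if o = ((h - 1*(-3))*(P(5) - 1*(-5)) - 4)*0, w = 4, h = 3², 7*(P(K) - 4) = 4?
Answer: -128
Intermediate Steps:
P(K) = 32/7 (P(K) = 4 + (⅐)*4 = 4 + 4/7 = 32/7)
h = 9
o = 0 (o = ((9 - 1*(-3))*(32/7 - 1*(-5)) - 4)*0 = ((9 + 3)*(32/7 + 5) - 4)*0 = (12*(67/7) - 4)*0 = (804/7 - 4)*0 = (776/7)*0 = 0)
(o - 32)*w = (0 - 32)*4 = -32*4 = -128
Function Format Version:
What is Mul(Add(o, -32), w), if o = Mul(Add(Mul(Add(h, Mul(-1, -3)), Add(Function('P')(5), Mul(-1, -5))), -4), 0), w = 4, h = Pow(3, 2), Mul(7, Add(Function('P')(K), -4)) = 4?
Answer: -128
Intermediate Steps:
Function('P')(K) = Rational(32, 7) (Function('P')(K) = Add(4, Mul(Rational(1, 7), 4)) = Add(4, Rational(4, 7)) = Rational(32, 7))
h = 9
o = 0 (o = Mul(Add(Mul(Add(9, Mul(-1, -3)), Add(Rational(32, 7), Mul(-1, -5))), -4), 0) = Mul(Add(Mul(Add(9, 3), Add(Rational(32, 7), 5)), -4), 0) = Mul(Add(Mul(12, Rational(67, 7)), -4), 0) = Mul(Add(Rational(804, 7), -4), 0) = Mul(Rational(776, 7), 0) = 0)
Mul(Add(o, -32), w) = Mul(Add(0, -32), 4) = Mul(-32, 4) = -128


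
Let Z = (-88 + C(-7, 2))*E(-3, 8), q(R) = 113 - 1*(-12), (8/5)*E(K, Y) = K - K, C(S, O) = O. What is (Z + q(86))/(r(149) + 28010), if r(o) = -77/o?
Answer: 18625/4173413 ≈ 0.0044628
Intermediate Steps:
E(K, Y) = 0 (E(K, Y) = 5*(K - K)/8 = (5/8)*0 = 0)
q(R) = 125 (q(R) = 113 + 12 = 125)
Z = 0 (Z = (-88 + 2)*0 = -86*0 = 0)
(Z + q(86))/(r(149) + 28010) = (0 + 125)/(-77/149 + 28010) = 125/(-77*1/149 + 28010) = 125/(-77/149 + 28010) = 125/(4173413/149) = 125*(149/4173413) = 18625/4173413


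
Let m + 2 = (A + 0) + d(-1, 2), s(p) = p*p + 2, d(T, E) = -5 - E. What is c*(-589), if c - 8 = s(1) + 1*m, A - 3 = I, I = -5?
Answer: 0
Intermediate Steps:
A = -2 (A = 3 - 5 = -2)
s(p) = 2 + p² (s(p) = p² + 2 = 2 + p²)
m = -11 (m = -2 + ((-2 + 0) + (-5 - 1*2)) = -2 + (-2 + (-5 - 2)) = -2 + (-2 - 7) = -2 - 9 = -11)
c = 0 (c = 8 + ((2 + 1²) + 1*(-11)) = 8 + ((2 + 1) - 11) = 8 + (3 - 11) = 8 - 8 = 0)
c*(-589) = 0*(-589) = 0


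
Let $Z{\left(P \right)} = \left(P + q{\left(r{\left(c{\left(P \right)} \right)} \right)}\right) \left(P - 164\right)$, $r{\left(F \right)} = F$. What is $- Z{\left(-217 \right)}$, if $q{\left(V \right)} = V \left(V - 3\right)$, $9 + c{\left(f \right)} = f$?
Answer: $19635597$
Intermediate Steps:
$c{\left(f \right)} = -9 + f$
$q{\left(V \right)} = V \left(-3 + V\right)$
$Z{\left(P \right)} = \left(-164 + P\right) \left(P + \left(-12 + P\right) \left(-9 + P\right)\right)$ ($Z{\left(P \right)} = \left(P + \left(-9 + P\right) \left(-3 + \left(-9 + P\right)\right)\right) \left(P - 164\right) = \left(P + \left(-9 + P\right) \left(-12 + P\right)\right) \left(-164 + P\right) = \left(P + \left(-12 + P\right) \left(-9 + P\right)\right) \left(-164 + P\right) = \left(-164 + P\right) \left(P + \left(-12 + P\right) \left(-9 + P\right)\right)$)
$- Z{\left(-217 \right)} = - (-17712 + \left(-217\right)^{3} - 184 \left(-217\right)^{2} + 3388 \left(-217\right)) = - (-17712 - 10218313 - 8664376 - 735196) = \left(-1\right) \left(-19635597\right) = 19635597$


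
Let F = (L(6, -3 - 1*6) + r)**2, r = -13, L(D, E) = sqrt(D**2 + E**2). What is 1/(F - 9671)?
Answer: -9385/87999133 + 78*sqrt(13)/87999133 ≈ -0.00010345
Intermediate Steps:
F = (-13 + 3*sqrt(13))**2 (F = (sqrt(6**2 + (-3 - 1*6)**2) - 13)**2 = (sqrt(36 + (-3 - 6)**2) - 13)**2 = (sqrt(36 + (-9)**2) - 13)**2 = (sqrt(36 + 81) - 13)**2 = (sqrt(117) - 13)**2 = (3*sqrt(13) - 13)**2 = (-13 + 3*sqrt(13))**2 ≈ 4.7670)
1/(F - 9671) = 1/((286 - 78*sqrt(13)) - 9671) = 1/(-9385 - 78*sqrt(13))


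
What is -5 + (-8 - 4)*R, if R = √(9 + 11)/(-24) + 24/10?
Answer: -169/5 + √5 ≈ -31.564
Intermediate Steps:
R = 12/5 - √5/12 (R = √20*(-1/24) + 24*(⅒) = (2*√5)*(-1/24) + 12/5 = -√5/12 + 12/5 = 12/5 - √5/12 ≈ 2.2137)
-5 + (-8 - 4)*R = -5 + (-8 - 4)*(12/5 - √5/12) = -5 - 12*(12/5 - √5/12) = -5 + (-144/5 + √5) = -169/5 + √5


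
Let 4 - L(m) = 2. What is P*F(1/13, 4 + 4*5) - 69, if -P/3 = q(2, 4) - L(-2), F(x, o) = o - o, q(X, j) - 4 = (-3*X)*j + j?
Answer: -69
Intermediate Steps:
L(m) = 2 (L(m) = 4 - 1*2 = 4 - 2 = 2)
q(X, j) = 4 + j - 3*X*j (q(X, j) = 4 + ((-3*X)*j + j) = 4 + (-3*X*j + j) = 4 + (j - 3*X*j) = 4 + j - 3*X*j)
F(x, o) = 0
P = 54 (P = -3*((4 + 4 - 3*2*4) - 1*2) = -3*((4 + 4 - 24) - 2) = -3*(-16 - 2) = -3*(-18) = 54)
P*F(1/13, 4 + 4*5) - 69 = 54*0 - 69 = 0 - 69 = -69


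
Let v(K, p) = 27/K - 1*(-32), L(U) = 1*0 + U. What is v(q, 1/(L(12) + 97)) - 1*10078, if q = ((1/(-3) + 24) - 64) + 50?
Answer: -291253/29 ≈ -10043.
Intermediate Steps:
L(U) = U (L(U) = 0 + U = U)
q = 29/3 (q = ((-⅓ + 24) - 64) + 50 = (71/3 - 64) + 50 = -121/3 + 50 = 29/3 ≈ 9.6667)
v(K, p) = 32 + 27/K (v(K, p) = 27/K + 32 = 32 + 27/K)
v(q, 1/(L(12) + 97)) - 1*10078 = (32 + 27/(29/3)) - 1*10078 = (32 + 27*(3/29)) - 10078 = (32 + 81/29) - 10078 = 1009/29 - 10078 = -291253/29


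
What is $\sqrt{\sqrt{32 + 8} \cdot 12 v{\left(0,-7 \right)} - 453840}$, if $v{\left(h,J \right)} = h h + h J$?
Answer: $4 i \sqrt{28365} \approx 673.68 i$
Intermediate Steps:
$v{\left(h,J \right)} = h^{2} + J h$
$\sqrt{\sqrt{32 + 8} \cdot 12 v{\left(0,-7 \right)} - 453840} = \sqrt{\sqrt{32 + 8} \cdot 12 \cdot 0 \left(-7 + 0\right) - 453840} = \sqrt{\sqrt{40} \cdot 12 \cdot 0 \left(-7\right) - 453840} = \sqrt{2 \sqrt{10} \cdot 12 \cdot 0 - 453840} = \sqrt{24 \sqrt{10} \cdot 0 - 453840} = \sqrt{0 - 453840} = \sqrt{-453840} = 4 i \sqrt{28365}$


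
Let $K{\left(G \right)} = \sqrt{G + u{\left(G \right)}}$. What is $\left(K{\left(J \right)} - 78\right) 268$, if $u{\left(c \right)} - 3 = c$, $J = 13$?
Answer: $-20904 + 268 \sqrt{29} \approx -19461.0$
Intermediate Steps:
$u{\left(c \right)} = 3 + c$
$K{\left(G \right)} = \sqrt{3 + 2 G}$ ($K{\left(G \right)} = \sqrt{G + \left(3 + G\right)} = \sqrt{3 + 2 G}$)
$\left(K{\left(J \right)} - 78\right) 268 = \left(\sqrt{3 + 2 \cdot 13} - 78\right) 268 = \left(\sqrt{3 + 26} - 78\right) 268 = \left(\sqrt{29} - 78\right) 268 = \left(-78 + \sqrt{29}\right) 268 = -20904 + 268 \sqrt{29}$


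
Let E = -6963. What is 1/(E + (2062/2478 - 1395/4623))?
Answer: -1909299/13293436301 ≈ -0.00014363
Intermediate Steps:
1/(E + (2062/2478 - 1395/4623)) = 1/(-6963 + (2062/2478 - 1395/4623)) = 1/(-6963 + (2062*(1/2478) - 1395*1/4623)) = 1/(-6963 + (1031/1239 - 465/1541)) = 1/(-6963 + 1012636/1909299) = 1/(-13293436301/1909299) = -1909299/13293436301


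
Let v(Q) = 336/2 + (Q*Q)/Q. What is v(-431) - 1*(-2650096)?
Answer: 2649833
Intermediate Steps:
v(Q) = 168 + Q (v(Q) = 336*(½) + Q²/Q = 168 + Q)
v(-431) - 1*(-2650096) = (168 - 431) - 1*(-2650096) = -263 + 2650096 = 2649833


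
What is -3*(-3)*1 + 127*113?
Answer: 14360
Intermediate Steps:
-3*(-3)*1 + 127*113 = 9*1 + 14351 = 9 + 14351 = 14360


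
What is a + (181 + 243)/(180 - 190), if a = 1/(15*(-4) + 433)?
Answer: -79071/1865 ≈ -42.397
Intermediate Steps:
a = 1/373 (a = 1/(-60 + 433) = 1/373 ≈ 0.0026810)
a + (181 + 243)/(180 - 190) = 1/373 + (181 + 243)/(180 - 190) = 1/373 + 424/(-10) = 1/373 + 424*(-1/10) = 1/373 - 212/5 = -79071/1865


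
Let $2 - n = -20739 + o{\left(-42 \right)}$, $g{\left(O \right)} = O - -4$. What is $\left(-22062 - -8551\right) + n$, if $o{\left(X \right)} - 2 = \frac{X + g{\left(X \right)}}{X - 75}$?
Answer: $\frac{845596}{117} \approx 7227.3$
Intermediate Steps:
$g{\left(O \right)} = 4 + O$ ($g{\left(O \right)} = O + 4 = 4 + O$)
$o{\left(X \right)} = 2 + \frac{4 + 2 X}{-75 + X}$ ($o{\left(X \right)} = 2 + \frac{X + \left(4 + X\right)}{X - 75} = 2 + \frac{4 + 2 X}{-75 + X}$)
$n = \frac{2426383}{117}$ ($n = 2 - \left(-20739 + \frac{2 \left(-73 + 2 \left(-42\right)\right)}{-75 - 42}\right) = 2 - \left(-20739 + \frac{2 \left(-73 - 84\right)}{-117}\right) = 2 - \left(-20739 + 2 \left(- \frac{1}{117}\right) \left(-157\right)\right) = 2 - \left(-20739 + \frac{314}{117}\right) = 2 - - \frac{2426149}{117} = 2 + \frac{2426149}{117} = \frac{2426383}{117} \approx 20738.0$)
$\left(-22062 - -8551\right) + n = \left(-22062 - -8551\right) + \frac{2426383}{117} = \left(-22062 + 8551\right) + \frac{2426383}{117} = -13511 + \frac{2426383}{117} = \frac{845596}{117}$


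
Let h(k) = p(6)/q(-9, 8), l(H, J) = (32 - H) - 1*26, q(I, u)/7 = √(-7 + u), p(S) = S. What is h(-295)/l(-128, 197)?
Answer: 3/469 ≈ 0.0063966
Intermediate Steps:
q(I, u) = 7*√(-7 + u)
l(H, J) = 6 - H (l(H, J) = (32 - H) - 26 = 6 - H)
h(k) = 6/7 (h(k) = 6/((7*√(-7 + 8))) = 6/((7*√1)) = 6/((7*1)) = 6/7)
h(-295)/l(-128, 197) = 6/(7*(6 - 1*(-128))) = 6/(7*(6 + 128)) = (6/7)/134 = (6/7)*(1/134) = 3/469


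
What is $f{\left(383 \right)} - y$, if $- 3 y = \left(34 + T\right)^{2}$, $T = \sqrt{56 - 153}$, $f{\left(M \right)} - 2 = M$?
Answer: $738 + \frac{68 i \sqrt{97}}{3} \approx 738.0 + 223.24 i$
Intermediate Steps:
$f{\left(M \right)} = 2 + M$
$T = i \sqrt{97}$ ($T = \sqrt{-97} = i \sqrt{97} \approx 9.8489 i$)
$y = - \frac{\left(34 + i \sqrt{97}\right)^{2}}{3} \approx -353.0 - 223.24 i$
$f{\left(383 \right)} - y = \left(2 + 383\right) - - \frac{\left(34 + i \sqrt{97}\right)^{2}}{3} = 385 + \frac{\left(34 + i \sqrt{97}\right)^{2}}{3}$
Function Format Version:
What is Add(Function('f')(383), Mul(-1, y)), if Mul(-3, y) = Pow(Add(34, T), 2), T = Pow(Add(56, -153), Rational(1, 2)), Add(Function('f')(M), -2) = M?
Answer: Add(738, Mul(Rational(68, 3), I, Pow(97, Rational(1, 2)))) ≈ Add(738.00, Mul(223.24, I))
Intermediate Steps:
Function('f')(M) = Add(2, M)
T = Mul(I, Pow(97, Rational(1, 2))) (T = Pow(-97, Rational(1, 2)) = Mul(I, Pow(97, Rational(1, 2))) ≈ Mul(9.8489, I))
y = Mul(Rational(-1, 3), Pow(Add(34, Mul(I, Pow(97, Rational(1, 2)))), 2)) ≈ Add(-353.00, Mul(-223.24, I))
Add(Function('f')(383), Mul(-1, y)) = Add(Add(2, 383), Mul(-1, Mul(Rational(-1, 3), Pow(Add(34, Mul(I, Pow(97, Rational(1, 2)))), 2)))) = Add(385, Mul(Rational(1, 3), Pow(Add(34, Mul(I, Pow(97, Rational(1, 2)))), 2)))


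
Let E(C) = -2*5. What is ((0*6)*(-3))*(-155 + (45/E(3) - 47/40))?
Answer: 0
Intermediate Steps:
E(C) = -10
((0*6)*(-3))*(-155 + (45/E(3) - 47/40)) = ((0*6)*(-3))*(-155 + (45/(-10) - 47/40)) = (0*(-3))*(-155 + (45*(-1/10) - 47*1/40)) = 0*(-155 + (-9/2 - 47/40)) = 0*(-155 - 227/40) = 0*(-6427/40) = 0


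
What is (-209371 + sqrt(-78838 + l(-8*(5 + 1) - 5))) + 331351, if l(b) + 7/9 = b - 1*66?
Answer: 121980 + 2*I*sqrt(177655)/3 ≈ 1.2198e+5 + 280.99*I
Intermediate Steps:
l(b) = -601/9 + b (l(b) = -7/9 + (b - 1*66) = -7/9 + (b - 66) = -7/9 + (-66 + b) = -601/9 + b)
(-209371 + sqrt(-78838 + l(-8*(5 + 1) - 5))) + 331351 = (-209371 + sqrt(-78838 + (-601/9 + (-8*(5 + 1) - 5)))) + 331351 = (-209371 + sqrt(-78838 + (-601/9 + (-8*6 - 5)))) + 331351 = (-209371 + sqrt(-78838 + (-601/9 + (-48 - 5)))) + 331351 = (-209371 + sqrt(-78838 + (-601/9 - 53))) + 331351 = (-209371 + sqrt(-78838 - 1078/9)) + 331351 = (-209371 + sqrt(-710620/9)) + 331351 = (-209371 + 2*I*sqrt(177655)/3) + 331351 = 121980 + 2*I*sqrt(177655)/3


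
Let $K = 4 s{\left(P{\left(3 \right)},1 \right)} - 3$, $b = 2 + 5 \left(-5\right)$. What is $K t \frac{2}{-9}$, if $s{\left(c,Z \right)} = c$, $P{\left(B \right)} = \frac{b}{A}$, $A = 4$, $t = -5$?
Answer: $- \frac{260}{9} \approx -28.889$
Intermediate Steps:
$b = -23$ ($b = 2 - 25 = -23$)
$P{\left(B \right)} = - \frac{23}{4}$
$K = -26$ ($K = 4 \left(- \frac{23}{4}\right) - 3 = -23 - 3 = -26$)
$K t \frac{2}{-9} = \left(-26\right) \left(-5\right) \frac{2}{-9} = 130 \cdot 2 \left(- \frac{1}{9}\right) = 130 \left(- \frac{2}{9}\right) = - \frac{260}{9}$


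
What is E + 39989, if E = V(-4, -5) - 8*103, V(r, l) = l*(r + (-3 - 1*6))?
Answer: 39230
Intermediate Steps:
V(r, l) = l*(-9 + r) (V(r, l) = l*(r + (-3 - 6)) = l*(r - 9) = l*(-9 + r))
E = -759 (E = -5*(-9 - 4) - 8*103 = -5*(-13) - 824 = 65 - 824 = -759)
E + 39989 = -759 + 39989 = 39230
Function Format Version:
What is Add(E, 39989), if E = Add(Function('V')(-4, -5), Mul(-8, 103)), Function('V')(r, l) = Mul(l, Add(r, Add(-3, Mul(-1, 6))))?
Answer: 39230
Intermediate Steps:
Function('V')(r, l) = Mul(l, Add(-9, r)) (Function('V')(r, l) = Mul(l, Add(r, Add(-3, -6))) = Mul(l, Add(r, -9)) = Mul(l, Add(-9, r)))
E = -759 (E = Add(Mul(-5, Add(-9, -4)), Mul(-8, 103)) = Add(Mul(-5, -13), -824) = Add(65, -824) = -759)
Add(E, 39989) = Add(-759, 39989) = 39230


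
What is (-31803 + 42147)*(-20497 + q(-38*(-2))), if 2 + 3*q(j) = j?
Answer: -211765816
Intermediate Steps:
q(j) = -⅔ + j/3
(-31803 + 42147)*(-20497 + q(-38*(-2))) = (-31803 + 42147)*(-20497 + (-⅔ + (-38*(-2))/3)) = 10344*(-20497 + (-⅔ + (⅓)*76)) = 10344*(-20497 + (-⅔ + 76/3)) = 10344*(-20497 + 74/3) = 10344*(-61417/3) = -211765816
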